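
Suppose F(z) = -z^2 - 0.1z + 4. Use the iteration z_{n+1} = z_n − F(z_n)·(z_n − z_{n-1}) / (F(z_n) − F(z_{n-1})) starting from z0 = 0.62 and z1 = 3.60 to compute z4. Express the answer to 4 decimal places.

1.9755

F(0.62) = 3.553600, F(3.60) = -9.320000
z2 = 3.600000 − (-9.320000)·(3.600000 − 0.620000) / (-9.320000 − 3.553600) = 3.600000 − (-27.773600)/(-12.873600) = 1.442593
F(1.442593) = 1.774667
z3 = 1.442593 − 1.774667·(1.442593 − 3.600000) / (1.774667 − (-9.320000)) = 1.442593 − (-3.828680)/(11.094667) = 1.787685
F(1.787685) = 0.625415
z4 = 1.787685 − 0.625415·(1.787685 − 1.442593) / (0.625415 − 1.774667) = 1.787685 − (0.215826)/(-1.149252) = 1.975481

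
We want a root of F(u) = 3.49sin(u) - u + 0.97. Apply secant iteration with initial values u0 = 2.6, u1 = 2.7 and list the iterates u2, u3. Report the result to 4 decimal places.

F(2.6) = 0.169100, F(2.7) = -0.238444
u2 = 2.700000 − (-0.238444)·(2.700000 − 2.600000) / (-0.238444 − 0.169100) = 2.700000 − (-0.023844)/(-0.407544) = 2.641492
F(2.641492) = 0.002010
u3 = 2.641492 − 0.002010·(2.641492 − 2.700000) / (0.002010 − (-0.238444)) = 2.641492 − (-0.000118)/(0.240454) = 2.641981

2.6415, 2.6420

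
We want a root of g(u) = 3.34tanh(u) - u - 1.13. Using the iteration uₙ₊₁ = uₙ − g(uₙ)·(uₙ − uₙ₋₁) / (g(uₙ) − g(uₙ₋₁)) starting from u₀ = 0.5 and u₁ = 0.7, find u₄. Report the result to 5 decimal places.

g(0.5) = -0.0865287, g(0.7) = 0.1885884
u₂ = 0.7000000 − 0.1885884·(0.7000000 − 0.5000000) / (0.1885884 − (-0.0865287)) = 0.7000000 − (0.0377177)/(0.2751171) = 0.5629032
g(0.5629032) = 0.0109253
u₃ = 0.5629032 − 0.0109253·(0.5629032 − 0.7000000) / (0.0109253 − 0.1885884) = 0.5629032 − (-0.0014978)/(-0.1776630) = 0.5544725
g(0.5544725) = -0.0015643
u₄ = 0.5544725 − (-0.0015643)·(0.5544725 − 0.5629032) / (-0.0015643 − 0.0109253) = 0.5544725 − (0.0000132)/(-0.0124896) = 0.5555284

0.55553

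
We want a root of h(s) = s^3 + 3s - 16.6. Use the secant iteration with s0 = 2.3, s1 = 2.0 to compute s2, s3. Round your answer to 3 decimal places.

h(2.3) = 2.46700, h(2.0) = -2.60000
s2 = 2.00000 − (-2.60000)·(2.00000 − 2.30000) / (-2.60000 − 2.46700) = 2.00000 − (0.78000)/(-5.06700) = 2.15394
h(2.15394) = -0.14511
s3 = 2.15394 − (-0.14511)·(2.15394 − 2.00000) / (-0.14511 − (-2.60000)) = 2.15394 − (-0.02234)/(2.45489) = 2.16304

2.154, 2.163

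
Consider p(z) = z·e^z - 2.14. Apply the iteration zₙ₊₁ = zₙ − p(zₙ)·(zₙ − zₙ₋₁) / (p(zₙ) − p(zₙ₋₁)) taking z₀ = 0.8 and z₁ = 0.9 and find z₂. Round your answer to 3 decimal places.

0.883

p(0.8) = -0.35957, p(0.9) = 0.07364
z₂ = 0.90000 − 0.07364·(0.90000 − 0.80000) / (0.07364 − (-0.35957)) = 0.90000 − (0.00736)/(0.43321) = 0.88300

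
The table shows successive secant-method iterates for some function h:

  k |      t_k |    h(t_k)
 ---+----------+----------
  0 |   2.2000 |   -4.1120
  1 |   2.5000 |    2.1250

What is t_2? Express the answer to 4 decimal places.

2.3978

t_2 = 2.5000 − 2.1250·(2.5000 − 2.2000) / (2.1250 − (-4.1120))
   = 2.5000 − (0.637500)/(6.237000) = 2.397787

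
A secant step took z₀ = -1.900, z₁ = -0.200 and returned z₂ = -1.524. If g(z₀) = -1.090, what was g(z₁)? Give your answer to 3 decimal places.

The secant line through (-1.900, -1.090) and (-0.200, g(z₁)) crosses zero at z₂ = -1.524.
So (-1.900, -1.090), (-0.200, g(z₁)), (-1.524, 0) are collinear:
g(z₁) = -1.090 · (-0.200 − (-1.524)) / (-1.900 − (-1.524)) = -1.090 · (1.32400)/(-0.37600) = 3.83819

3.838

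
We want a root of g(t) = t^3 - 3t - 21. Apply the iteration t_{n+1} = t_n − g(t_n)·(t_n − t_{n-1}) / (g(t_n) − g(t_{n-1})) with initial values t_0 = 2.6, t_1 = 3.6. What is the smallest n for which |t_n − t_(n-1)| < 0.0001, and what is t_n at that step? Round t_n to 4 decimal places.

g(2.6) = -11.224000, g(3.6) = 14.856000
t_2 = 3.600000 − 14.856000·(1.000000)/(26.080000) = 3.030368;  |Δ| = 0.569632
g(3.030368) = -2.262838
t_3 = 3.030368 − (-2.262838)·(-0.569632)/(-17.118838) = 3.105664;  |Δ| = 0.075296
g(3.105664) = -0.362391
t_4 = 3.105664 − (-0.362391)·(0.075296)/(1.900447) = 3.120022;  |Δ| = 0.014358
g(3.120022) = 0.011915
t_5 = 3.120022 − 0.011915·(0.014358)/(0.374306) = 3.119565;  |Δ| = 0.000457
g(3.119565) = -0.000059
t_6 = 3.119565 − (-0.000059)·(-0.000457)/(-0.011974) = 3.119568;  |Δ| = 0.000002
|t_6 − t_5| = 0.000002 < 0.0001

n = 6, t_n = 3.1196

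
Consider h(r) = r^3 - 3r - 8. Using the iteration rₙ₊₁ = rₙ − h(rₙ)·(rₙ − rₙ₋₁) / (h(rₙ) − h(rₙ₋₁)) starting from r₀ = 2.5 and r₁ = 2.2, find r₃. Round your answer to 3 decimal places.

2.492

h(2.5) = 0.12500, h(2.2) = -3.95200
r₂ = 2.20000 − (-3.95200)·(2.20000 − 2.50000) / (-3.95200 − 0.12500) = 2.20000 − (1.18560)/(-4.07700) = 2.49080
h(2.49080) = -0.01923
r₃ = 2.49080 − (-0.01923)·(2.49080 − 2.20000) / (-0.01923 − (-3.95200)) = 2.49080 − (-0.00559)/(3.93277) = 2.49222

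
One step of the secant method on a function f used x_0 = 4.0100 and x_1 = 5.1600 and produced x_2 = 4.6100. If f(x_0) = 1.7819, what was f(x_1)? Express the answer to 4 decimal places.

-1.6334

The secant line through (4.0100, 1.7819) and (5.1600, f(x_1)) crosses zero at x_2 = 4.6100.
So (4.0100, 1.7819), (5.1600, f(x_1)), (4.6100, 0) are collinear:
f(x_1) = 1.7819 · (5.1600 − 4.6100) / (4.0100 − 4.6100) = 1.7819 · (0.550000)/(-0.600000) = -1.633408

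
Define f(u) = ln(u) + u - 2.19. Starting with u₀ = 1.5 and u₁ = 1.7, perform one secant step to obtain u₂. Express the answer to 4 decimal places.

f(1.5) = -0.284535, f(1.7) = 0.040628
u₂ = 1.700000 − 0.040628·(1.700000 − 1.500000) / (0.040628 − (-0.284535)) = 1.700000 − (0.008126)/(0.325163) = 1.675011

1.6750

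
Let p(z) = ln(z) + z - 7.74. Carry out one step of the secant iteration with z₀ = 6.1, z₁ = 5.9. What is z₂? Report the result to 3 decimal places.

p(6.1) = 0.16829, p(5.9) = -0.06505
z₂ = 5.90000 − (-0.06505)·(5.90000 − 6.10000) / (-0.06505 − 0.16829) = 5.90000 − (0.01301)/(-0.23334) = 5.95575

5.956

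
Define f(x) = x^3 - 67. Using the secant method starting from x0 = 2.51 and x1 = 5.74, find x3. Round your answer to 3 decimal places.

f(2.51) = -51.18675, f(5.74) = 122.11922
x2 = 5.74000 − 122.11922·(5.74000 − 2.51000) / (122.11922 − (-51.18675)) = 5.74000 − (394.44509)/(173.30597) = 3.46400
f(3.46400) = -25.43458
x3 = 3.46400 − (-25.43458)·(3.46400 − 5.74000) / (-25.43458 − 122.11922) = 3.46400 − (57.88922)/(-147.55381) = 3.85632

3.856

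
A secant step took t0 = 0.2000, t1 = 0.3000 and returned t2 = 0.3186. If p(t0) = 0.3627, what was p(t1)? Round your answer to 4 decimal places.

0.0569

The secant line through (0.2000, 0.3627) and (0.3000, p(t1)) crosses zero at t2 = 0.3186.
So (0.2000, 0.3627), (0.3000, p(t1)), (0.3186, 0) are collinear:
p(t1) = 0.3627 · (0.3000 − 0.3186) / (0.2000 − 0.3186) = 0.3627 · (-0.018600)/(-0.118600) = 0.056882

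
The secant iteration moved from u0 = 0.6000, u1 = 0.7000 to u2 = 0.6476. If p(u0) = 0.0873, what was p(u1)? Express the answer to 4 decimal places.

-0.0961

The secant line through (0.6000, 0.0873) and (0.7000, p(u1)) crosses zero at u2 = 0.6476.
So (0.6000, 0.0873), (0.7000, p(u1)), (0.6476, 0) are collinear:
p(u1) = 0.0873 · (0.7000 − 0.6476) / (0.6000 − 0.6476) = 0.0873 · (0.052400)/(-0.047600) = -0.096103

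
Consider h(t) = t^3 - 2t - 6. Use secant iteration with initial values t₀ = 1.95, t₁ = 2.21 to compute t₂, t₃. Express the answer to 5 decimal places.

h(1.95) = -2.4851250, h(2.21) = 0.3738610
t₂ = 2.2100000 − 0.3738610·(2.2100000 − 1.9500000) / (0.3738610 − (-2.4851250)) = 2.2100000 − (0.0972039)/(2.8589860) = 2.1760006
h(2.1760006) = -0.0486851
t₃ = 2.1760006 − (-0.0486851)·(2.1760006 − 2.2100000) / (-0.0486851 − 0.3738610) = 2.1760006 − (0.0016553)/(-0.4225461) = 2.1799179

2.17600, 2.17992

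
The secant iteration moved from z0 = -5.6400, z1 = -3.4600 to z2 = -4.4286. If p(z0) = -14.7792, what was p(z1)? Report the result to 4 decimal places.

11.8170

The secant line through (-5.6400, -14.7792) and (-3.4600, p(z1)) crosses zero at z2 = -4.4286.
So (-5.6400, -14.7792), (-3.4600, p(z1)), (-4.4286, 0) are collinear:
p(z1) = -14.7792 · (-3.4600 − (-4.4286)) / (-5.6400 − (-4.4286)) = -14.7792 · (0.968600)/(-1.211400) = 11.817016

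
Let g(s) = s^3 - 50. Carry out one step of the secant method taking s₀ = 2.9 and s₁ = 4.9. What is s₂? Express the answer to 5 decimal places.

3.44924

g(2.9) = -25.6110000, g(4.9) = 67.6490000
s₂ = 4.9000000 − 67.6490000·(4.9000000 − 2.9000000) / (67.6490000 − (-25.6110000)) = 4.9000000 − (135.2980000)/(93.2600000) = 3.4492387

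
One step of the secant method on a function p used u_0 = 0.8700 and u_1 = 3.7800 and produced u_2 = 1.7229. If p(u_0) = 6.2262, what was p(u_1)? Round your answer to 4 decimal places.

The secant line through (0.8700, 6.2262) and (3.7800, p(u_1)) crosses zero at u_2 = 1.7229.
So (0.8700, 6.2262), (3.7800, p(u_1)), (1.7229, 0) are collinear:
p(u_1) = 6.2262 · (3.7800 − 1.7229) / (0.8700 − 1.7229) = 6.2262 · (2.057100)/(-0.852900) = -15.016902

-15.0169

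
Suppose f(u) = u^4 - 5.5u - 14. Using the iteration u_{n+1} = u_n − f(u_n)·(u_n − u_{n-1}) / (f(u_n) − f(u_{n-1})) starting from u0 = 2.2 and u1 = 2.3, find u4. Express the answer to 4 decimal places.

f(2.2) = -2.674400, f(2.3) = 1.334100
u2 = 2.300000 − 1.334100·(2.300000 − 2.200000) / (1.334100 − (-2.674400)) = 2.300000 − (0.133410)/(4.008500) = 2.266718
f(2.266718) = -0.067788
u3 = 2.266718 − (-0.067788)·(2.266718 − 2.300000) / (-0.067788 − 1.334100) = 2.266718 − (0.002256)/(-1.401888) = 2.268328
f(2.268328) = -0.001588
u4 = 2.268328 − (-0.001588)·(2.268328 − 2.266718) / (-0.001588 − (-0.067788)) = 2.268328 − (-0.000003)/(0.066200) = 2.268366

2.2684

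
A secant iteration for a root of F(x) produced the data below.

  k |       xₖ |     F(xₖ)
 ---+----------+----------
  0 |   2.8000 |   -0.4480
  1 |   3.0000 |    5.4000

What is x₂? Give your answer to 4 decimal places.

2.8153

x₂ = 3.0000 − 5.4000·(3.0000 − 2.8000) / (5.4000 − (-0.4480))
   = 3.0000 − (1.080000)/(5.848000) = 2.815321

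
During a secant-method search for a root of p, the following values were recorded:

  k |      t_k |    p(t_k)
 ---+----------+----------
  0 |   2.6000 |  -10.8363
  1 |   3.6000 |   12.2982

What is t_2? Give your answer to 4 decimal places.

t_2 = 3.6000 − 12.2982·(3.6000 − 2.6000) / (12.2982 − (-10.8363))
   = 3.6000 − (12.298200)/(23.134500) = 3.068404

3.0684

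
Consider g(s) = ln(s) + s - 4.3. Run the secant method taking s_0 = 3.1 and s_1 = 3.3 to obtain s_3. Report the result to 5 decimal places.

g(3.1) = -0.0685979, g(3.3) = 0.1939225
s_2 = 3.3000000 − 0.1939225·(3.3000000 − 3.1000000) / (0.1939225 − (-0.0685979)) = 3.3000000 − (0.0387845)/(0.2625204) = 3.1522610
g(3.1522610) = 0.0003810
s_3 = 3.1522610 − 0.0003810·(3.1522610 − 3.3000000) / (0.0003810 − 0.1939225) = 3.1522610 − (-0.0000563)/(-0.1935415) = 3.1519702

3.15197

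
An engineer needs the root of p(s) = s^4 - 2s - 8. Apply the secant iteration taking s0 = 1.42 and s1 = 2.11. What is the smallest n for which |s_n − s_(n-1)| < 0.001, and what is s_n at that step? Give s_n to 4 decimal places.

p(1.42) = -6.774131, p(2.11) = 7.601194
s2 = 2.110000 − 7.601194·(0.690000)/(14.375325) = 1.745151;  |Δ| = 0.364849
p(1.745151) = -2.214916
s3 = 1.745151 − (-2.214916)·(-0.364849)/(-9.816111) = 1.827476;  |Δ| = 0.082325
p(1.827476) = -0.501570
s4 = 1.827476 − (-0.501570)·(0.082325)/(1.713346) = 1.851576;  |Δ| = 0.024100
p(1.851576) = 0.050317
s5 = 1.851576 − 0.050317·(0.024100)/(0.551887) = 1.849379;  |Δ| = 0.002197
p(1.849379) = -0.000981
s6 = 1.849379 − (-0.000981)·(-0.002197)/(-0.051297) = 1.849421;  |Δ| = 0.000042
|s6 − s5| = 0.000042 < 0.001

n = 6, s_n = 1.8494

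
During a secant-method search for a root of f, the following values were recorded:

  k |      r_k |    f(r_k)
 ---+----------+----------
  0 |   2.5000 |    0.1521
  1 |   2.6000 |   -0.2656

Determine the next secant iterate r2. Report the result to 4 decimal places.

2.5364

r2 = 2.6000 − (-0.2656)·(2.6000 − 2.5000) / (-0.2656 − 0.1521)
   = 2.6000 − (-0.026560)/(-0.417700) = 2.536414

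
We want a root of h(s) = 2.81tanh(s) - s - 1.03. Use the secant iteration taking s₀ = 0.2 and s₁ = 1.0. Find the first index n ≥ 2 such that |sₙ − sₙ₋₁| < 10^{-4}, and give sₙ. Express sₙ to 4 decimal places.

h(0.2) = -0.675375, h(1.0) = 0.110080
s₂ = 1.000000 − 0.110080·(0.800000)/(0.785455) = 0.887882;  |Δ| = 0.112118
h(0.887882) = 0.078190
s₃ = 0.887882 − 0.078190·(-0.112118)/(-0.031889) = 0.612976;  |Δ| = 0.274906
h(0.612976) = -0.108102
s₄ = 0.612976 − (-0.108102)·(-0.274906)/(-0.186292) = 0.772499;  |Δ| = 0.159523
h(0.772499) = 0.019449
s₅ = 0.772499 − 0.019449·(0.159523)/(0.127551) = 0.748174;  |Δ| = 0.024324
h(0.748174) = 0.003530
s₆ = 0.748174 − 0.003530·(-0.024324)/(-0.015919) = 0.742780;  |Δ| = 0.005394
h(0.742780) = -0.000170
s₇ = 0.742780 − (-0.000170)·(-0.005394)/(-0.003701) = 0.743029;  |Δ| = 0.000248
h(0.743029) = 0.000001
s₈ = 0.743029 − 0.000001·(0.000248)/(0.000172) = 0.743027;  |Δ| = 0.000002
|s₈ − s₇| = 0.000002 < 10^{-4}

n = 8, sₙ = 0.7430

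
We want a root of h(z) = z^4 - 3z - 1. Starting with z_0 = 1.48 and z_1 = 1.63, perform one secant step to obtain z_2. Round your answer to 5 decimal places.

1.53318

h(1.48) = -0.6421478, h(1.63) = 1.1691176
z_2 = 1.6300000 − 1.1691176·(1.6300000 − 1.4800000) / (1.1691176 − (-0.6421478)) = 1.6300000 − (0.1753676)/(1.8112654) = 1.5331795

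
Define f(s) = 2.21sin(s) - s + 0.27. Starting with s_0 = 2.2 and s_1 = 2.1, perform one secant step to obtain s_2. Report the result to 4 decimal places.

f(2.2) = -0.143223, f(2.1) = 0.077693
s_2 = 2.100000 − 0.077693·(2.100000 − 2.200000) / (0.077693 − (-0.143223)) = 2.100000 − (-0.007769)/(0.220916) = 2.135168

2.1352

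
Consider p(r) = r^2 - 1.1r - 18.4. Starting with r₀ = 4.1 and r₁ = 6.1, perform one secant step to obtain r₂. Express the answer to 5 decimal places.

p(4.1) = -6.1000000, p(6.1) = 12.1000000
r₂ = 6.1000000 − 12.1000000·(6.1000000 − 4.1000000) / (12.1000000 − (-6.1000000)) = 6.1000000 − (24.2000000)/(18.2000000) = 4.7703297

4.77033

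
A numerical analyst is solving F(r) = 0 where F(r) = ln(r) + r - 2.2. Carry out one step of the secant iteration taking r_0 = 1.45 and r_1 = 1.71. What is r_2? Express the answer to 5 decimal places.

F(1.45) = -0.3784364, F(1.71) = 0.0464934
r_2 = 1.7100000 − 0.0464934·(1.7100000 − 1.4500000) / (0.0464934 − (-0.3784364)) = 1.7100000 − (0.0120883)/(0.4249298) = 1.6815523

1.68155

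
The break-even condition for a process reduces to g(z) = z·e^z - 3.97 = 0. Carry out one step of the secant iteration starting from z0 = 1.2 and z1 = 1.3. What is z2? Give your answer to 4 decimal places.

g(1.2) = 0.014140, g(1.3) = 0.800086
z2 = 1.300000 − 0.800086·(1.300000 − 1.200000) / (0.800086 − 0.014140) = 1.300000 − (0.080009)/(0.785945) = 1.198201

1.1982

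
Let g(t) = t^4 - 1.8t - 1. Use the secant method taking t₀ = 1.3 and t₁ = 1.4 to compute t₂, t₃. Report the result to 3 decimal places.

g(1.3) = -0.48390, g(1.4) = 0.32160
t₂ = 1.40000 − 0.32160·(1.40000 − 1.30000) / (0.32160 − (-0.48390)) = 1.40000 − (0.03216)/(0.80550) = 1.36007
g(1.36007) = -0.02636
t₃ = 1.36007 − (-0.02636)·(1.36007 − 1.40000) / (-0.02636 − 0.32160) = 1.36007 − (0.00105)/(-0.34796) = 1.36310

1.360, 1.363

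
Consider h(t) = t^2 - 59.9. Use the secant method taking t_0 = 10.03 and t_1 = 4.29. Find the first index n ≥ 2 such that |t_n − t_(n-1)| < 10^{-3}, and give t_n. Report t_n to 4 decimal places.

n = 6, t_n = 7.7395

h(10.03) = 40.700900, h(4.29) = -41.495900
t_2 = 4.290000 − (-41.495900)·(-5.740000)/(-82.196800) = 7.187758;  |Δ| = 2.897758
h(7.187758) = -8.236129
t_3 = 7.187758 − (-8.236129)·(2.897758)/(33.259771) = 7.905331;  |Δ| = 0.717573
h(7.905331) = 2.594264
t_4 = 7.905331 − 2.594264·(0.717573)/(10.830394) = 7.733447;  |Δ| = 0.171884
h(7.733447) = -0.093795
t_5 = 7.733447 − (-0.093795)·(-0.171884)/(-2.688059) = 7.739445;  |Δ| = 0.005998
h(7.739445) = -0.000995
t_6 = 7.739445 − (-0.000995)·(0.005998)/(0.092800) = 7.739509;  |Δ| = 0.000064
|t_6 − t_5| = 0.000064 < 10^{-3}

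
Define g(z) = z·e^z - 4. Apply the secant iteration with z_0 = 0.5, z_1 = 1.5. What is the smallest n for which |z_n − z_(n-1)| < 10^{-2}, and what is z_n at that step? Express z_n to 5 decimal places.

n = 5, z_n = 1.20206

g(0.5) = -3.1756394, g(1.5) = 2.7225336
z_2 = 1.5000000 − 2.7225336·(1.0000000)/(5.8981730) = 1.0384107;  |Δ| = 0.4615893
g(1.0384107) = -1.0667763
z_3 = 1.0384107 − (-1.0667763)·(-0.4615893)/(-3.7893099) = 1.1683585;  |Δ| = 0.1299478
g(1.1683585) = -0.2417317
z_4 = 1.1683585 − (-0.2417317)·(0.1299478)/(0.8250446) = 1.2064322;  |Δ| = 0.0380737
g(1.2064322) = 0.0313433
z_5 = 1.2064322 − 0.0313433·(0.0380737)/(0.2730750) = 1.2020622;  |Δ| = 0.0043701
|z_5 − z_4| = 0.0043701 < 10^{-2}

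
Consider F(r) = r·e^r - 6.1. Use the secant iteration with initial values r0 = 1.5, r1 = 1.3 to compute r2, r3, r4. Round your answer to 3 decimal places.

1.436, 1.443, 1.442

F(1.5) = 0.62253, F(1.3) = -1.32991
r2 = 1.30000 − (-1.32991)·(1.30000 − 1.50000) / (-1.32991 − 0.62253) = 1.30000 − (0.26598)/(-1.95245) = 1.43623
F(1.43623) = -0.06092
r3 = 1.43623 − (-0.06092)·(1.43623 − 1.30000) / (-0.06092 − (-1.32991)) = 1.43623 − (-0.00830)/(1.26900) = 1.44277
F(1.44277) = 0.00638
r4 = 1.44277 − 0.00638·(1.44277 − 1.43623) / (0.00638 − (-0.06092)) = 1.44277 − (0.00004)/(0.06730) = 1.44215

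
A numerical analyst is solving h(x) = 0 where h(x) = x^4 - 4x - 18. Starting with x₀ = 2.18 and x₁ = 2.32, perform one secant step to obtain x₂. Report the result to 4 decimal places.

h(2.18) = -4.134694, h(2.32) = 1.690230
x₂ = 2.320000 − 1.690230·(2.320000 − 2.180000) / (1.690230 − (-4.134694)) = 2.320000 − (0.236632)/(5.824924) = 2.279376

2.2794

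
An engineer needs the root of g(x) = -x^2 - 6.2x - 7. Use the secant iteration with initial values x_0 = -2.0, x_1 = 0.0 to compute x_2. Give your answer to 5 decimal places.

g(-2.0) = 1.4000000, g(0.0) = -7.0000000
x_2 = 0.0000000 − (-7.0000000)·(0.0000000 − (-2.0000000)) / (-7.0000000 − 1.4000000) = 0.0000000 − (-14.0000000)/(-8.4000000) = -1.6666667

-1.66667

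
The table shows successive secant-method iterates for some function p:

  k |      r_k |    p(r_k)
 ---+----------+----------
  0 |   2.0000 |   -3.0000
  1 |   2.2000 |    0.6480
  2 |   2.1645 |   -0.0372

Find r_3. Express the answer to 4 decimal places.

2.1664

r_3 = 2.1645 − (-0.0372)·(2.1645 − 2.2000) / (-0.0372 − 0.6480)
   = 2.1645 − (0.001321)/(-0.685200) = 2.166427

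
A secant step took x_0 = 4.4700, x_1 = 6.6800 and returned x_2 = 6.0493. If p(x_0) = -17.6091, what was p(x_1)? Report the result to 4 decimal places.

7.0323

The secant line through (4.4700, -17.6091) and (6.6800, p(x_1)) crosses zero at x_2 = 6.0493.
So (4.4700, -17.6091), (6.6800, p(x_1)), (6.0493, 0) are collinear:
p(x_1) = -17.6091 · (6.6800 − 6.0493) / (4.4700 − 6.0493) = -17.6091 · (0.630700)/(-1.579300) = 7.032267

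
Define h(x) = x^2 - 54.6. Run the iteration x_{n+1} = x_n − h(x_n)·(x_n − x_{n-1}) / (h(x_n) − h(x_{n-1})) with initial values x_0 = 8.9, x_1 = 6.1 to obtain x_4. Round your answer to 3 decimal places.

h(8.9) = 24.61000, h(6.1) = -17.39000
x_2 = 6.10000 − (-17.39000)·(6.10000 − 8.90000) / (-17.39000 − 24.61000) = 6.10000 − (48.69200)/(-42.00000) = 7.25933
h(7.25933) = -1.90208
x_3 = 7.25933 − (-1.90208)·(7.25933 − 6.10000) / (-1.90208 − (-17.39000)) = 7.25933 − (-2.20514)/(15.48792) = 7.40171
h(7.40171) = 0.18534
x_4 = 7.40171 − 0.18534·(7.40171 − 7.25933) / (0.18534 − (-1.90208)) = 7.40171 − (0.02639)/(2.08742) = 7.38907

7.389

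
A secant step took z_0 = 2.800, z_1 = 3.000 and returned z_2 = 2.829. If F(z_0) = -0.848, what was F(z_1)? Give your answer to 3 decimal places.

5.000

The secant line through (2.800, -0.848) and (3.000, F(z_1)) crosses zero at z_2 = 2.829.
So (2.800, -0.848), (3.000, F(z_1)), (2.829, 0) are collinear:
F(z_1) = -0.848 · (3.000 − 2.829) / (2.800 − 2.829) = -0.848 · (0.17100)/(-0.02900) = 5.00028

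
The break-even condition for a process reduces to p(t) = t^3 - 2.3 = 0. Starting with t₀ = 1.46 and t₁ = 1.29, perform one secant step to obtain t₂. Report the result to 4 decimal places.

1.3170

p(1.46) = 0.812136, p(1.29) = -0.153311
t₂ = 1.290000 − (-0.153311)·(1.290000 − 1.460000) / (-0.153311 − 0.812136) = 1.290000 − (0.026063)/(-0.965447) = 1.316996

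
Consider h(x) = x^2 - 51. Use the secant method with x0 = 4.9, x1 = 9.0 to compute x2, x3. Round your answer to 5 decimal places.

h(4.9) = -26.9900000, h(9.0) = 30.0000000
x2 = 9.0000000 − 30.0000000·(9.0000000 − 4.9000000) / (30.0000000 − (-26.9900000)) = 9.0000000 − (123.0000000)/(56.9900000) = 6.8417266
h(6.8417266) = -4.1907769
x3 = 6.8417266 − (-4.1907769)·(6.8417266 − 9.0000000) / (-4.1907769 − 30.0000000) = 6.8417266 − (9.0448422)/(-34.1907769) = 7.1062670

6.84173, 7.10627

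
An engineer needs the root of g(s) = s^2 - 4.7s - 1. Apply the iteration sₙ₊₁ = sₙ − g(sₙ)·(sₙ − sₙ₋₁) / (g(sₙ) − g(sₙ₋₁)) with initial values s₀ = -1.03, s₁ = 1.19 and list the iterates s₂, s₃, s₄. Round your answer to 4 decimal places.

g(-1.03) = 4.901900, g(1.19) = -5.176900
s₂ = 1.190000 − (-5.176900)·(1.190000 − (-1.030000)) / (-5.176900 − 4.901900) = 1.190000 − (-11.492718)/(-10.078800) = 0.049714
g(0.049714) = -1.231183
s₃ = 0.049714 − (-1.231183)·(0.049714 − 1.190000) / (-1.231183 − (-5.176900)) = 0.049714 − (1.403901)/(3.945717) = -0.306090
g(-0.306090) = 0.532314
s₄ = -0.306090 − 0.532314·(-0.306090 − 0.049714) / (0.532314 − (-1.231183)) = -0.306090 − (-0.189399)/(1.763497) = -0.198690

0.0497, -0.3061, -0.1987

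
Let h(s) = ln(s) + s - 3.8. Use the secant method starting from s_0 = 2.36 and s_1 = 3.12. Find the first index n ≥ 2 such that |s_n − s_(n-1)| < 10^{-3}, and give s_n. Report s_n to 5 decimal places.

n = 4, s_n = 2.77820

h(2.36) = -0.5813384, h(3.12) = 0.4578330
s_2 = 3.1200000 − 0.4578330·(0.7600000)/(1.0391714) = 2.7851629;  |Δ| = 0.3348371
h(2.7851629) = 0.0094693
s_3 = 2.7851629 − 0.0094693·(-0.3348371)/(-0.4483637) = 2.7780913;  |Δ| = 0.0070717
h(2.7780913) = -0.0001446
s_4 = 2.7780913 − (-0.0001446)·(-0.0070717)/(-0.0096140) = 2.7781977;  |Δ| = 0.0001064
|s_4 − s_3| = 0.0001064 < 10^{-3}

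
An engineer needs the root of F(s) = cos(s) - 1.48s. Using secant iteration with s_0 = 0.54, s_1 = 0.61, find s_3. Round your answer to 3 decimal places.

F(0.54) = 0.05851, F(0.61) = -0.08315
s_2 = 0.61000 − (-0.08315)·(0.61000 − 0.54000) / (-0.08315 − 0.05851) = 0.61000 − (-0.00582)/(-0.14166) = 0.56891
F(0.56891) = 0.00050
s_3 = 0.56891 − 0.00050·(0.56891 − 0.61000) / (0.00050 − (-0.08315)) = 0.56891 − (-0.00002)/(0.08365) = 0.56916

0.569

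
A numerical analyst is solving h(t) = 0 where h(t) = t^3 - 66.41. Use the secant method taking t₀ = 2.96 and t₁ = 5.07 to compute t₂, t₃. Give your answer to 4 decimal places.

3.7781, 3.9892

h(2.96) = -40.475664, h(5.07) = 63.913843
t₂ = 5.070000 − 63.913843·(5.070000 − 2.960000) / (63.913843 − (-40.475664)) = 5.070000 − (134.858209)/(104.389507) = 3.778125
h(3.778125) = -12.480186
t₃ = 3.778125 − (-12.480186)·(3.778125 − 5.070000) / (-12.480186 − 63.913843) = 3.778125 − (16.122842)/(-76.394029) = 3.989173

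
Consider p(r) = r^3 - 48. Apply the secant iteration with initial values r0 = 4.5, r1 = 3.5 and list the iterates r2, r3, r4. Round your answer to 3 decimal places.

3.606, 3.635, 3.634

p(4.5) = 43.12500, p(3.5) = -5.12500
r2 = 3.50000 − (-5.12500)·(3.50000 − 4.50000) / (-5.12500 − 43.12500) = 3.50000 − (5.12500)/(-48.25000) = 3.60622
p(3.60622) = -1.10184
r3 = 3.60622 − (-1.10184)·(3.60622 − 3.50000) / (-1.10184 − (-5.12500)) = 3.60622 − (-0.11703)/(4.02316) = 3.63531
p(3.63531) = 0.04228
r4 = 3.63531 − 0.04228·(3.63531 − 3.60622) / (0.04228 − (-1.10184)) = 3.63531 − (0.00123)/(1.14412) = 3.63423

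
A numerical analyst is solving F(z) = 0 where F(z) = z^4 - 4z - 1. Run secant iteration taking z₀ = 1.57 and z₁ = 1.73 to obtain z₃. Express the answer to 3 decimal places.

1.663

F(1.57) = -1.20427, F(1.73) = 1.03745
z₂ = 1.73000 − 1.03745·(1.73000 − 1.57000) / (1.03745 − (-1.20427)) = 1.73000 − (0.16599)/(2.24172) = 1.65595
F(1.65595) = -0.10426
z₃ = 1.65595 − (-0.10426)·(1.65595 − 1.73000) / (-0.10426 − 1.03745) = 1.65595 − (0.00772)/(-1.14171) = 1.66271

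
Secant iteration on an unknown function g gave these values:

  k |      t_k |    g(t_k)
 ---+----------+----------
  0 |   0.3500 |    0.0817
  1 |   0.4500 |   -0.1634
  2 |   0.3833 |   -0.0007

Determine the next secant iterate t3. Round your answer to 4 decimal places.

0.3830

t3 = 0.3833 − (-0.0007)·(0.3833 − 0.4500) / (-0.0007 − (-0.1634))
   = 0.3833 − (0.000047)/(0.162700) = 0.383013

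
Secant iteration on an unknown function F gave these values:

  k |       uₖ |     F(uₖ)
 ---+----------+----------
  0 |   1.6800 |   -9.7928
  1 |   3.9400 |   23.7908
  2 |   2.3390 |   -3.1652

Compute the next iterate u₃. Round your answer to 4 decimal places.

u₃ = 2.3390 − (-3.1652)·(2.3390 − 3.9400) / (-3.1652 − 23.7908)
   = 2.3390 − (5.067485)/(-26.956000) = 2.526991

2.5270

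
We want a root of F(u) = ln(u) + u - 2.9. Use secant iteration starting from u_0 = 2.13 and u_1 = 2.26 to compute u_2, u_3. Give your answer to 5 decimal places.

2.13953, 2.13945

F(2.13) = -0.0138780, F(2.26) = 0.1753648
u_2 = 2.2600000 − 0.1753648·(2.2600000 − 2.1300000) / (0.1753648 − (-0.0138780)) = 2.2600000 − (0.0227974)/(0.1892428) = 2.1395335
F(2.1395335) = 0.0001213
u_3 = 2.1395335 − 0.0001213·(2.1395335 − 2.2600000) / (0.0001213 − 0.1753648) = 2.1395335 − (-0.0000146)/(-0.1752435) = 2.1394501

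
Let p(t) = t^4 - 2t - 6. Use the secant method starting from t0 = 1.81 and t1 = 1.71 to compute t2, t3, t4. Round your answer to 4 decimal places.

p(1.81) = 1.112831, p(1.71) = -0.869639
t2 = 1.710000 − (-0.869639)·(1.710000 − 1.810000) / (-0.869639 − 1.112831) = 1.710000 − (0.086964)/(-1.982470) = 1.753866
p(1.753866) = -0.045665
t3 = 1.753866 − (-0.045665)·(1.753866 − 1.710000) / (-0.045665 − (-0.869639)) = 1.753866 − (-0.002003)/(0.823974) = 1.756298
p(1.756298) = 0.002045
t4 = 1.756298 − 0.002045·(1.756298 − 1.753866) / (0.002045 − (-0.045665)) = 1.756298 − (0.000005)/(0.047710) = 1.756193

1.7539, 1.7563, 1.7562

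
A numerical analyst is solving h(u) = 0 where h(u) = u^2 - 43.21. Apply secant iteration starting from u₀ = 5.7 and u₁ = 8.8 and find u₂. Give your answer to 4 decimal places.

6.4393

h(5.7) = -10.720000, h(8.8) = 34.230000
u₂ = 8.800000 − 34.230000·(8.800000 − 5.700000) / (34.230000 − (-10.720000)) = 8.800000 − (106.113000)/(44.950000) = 6.439310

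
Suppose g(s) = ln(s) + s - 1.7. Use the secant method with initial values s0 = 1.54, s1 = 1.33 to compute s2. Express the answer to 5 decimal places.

g(1.54) = 0.2717824, g(1.33) = -0.0848211
s2 = 1.3300000 − (-0.0848211)·(1.3300000 − 1.5400000) / (-0.0848211 − 0.2717824) = 1.3300000 − (0.0178124)/(-0.3566035) = 1.3799502

1.37995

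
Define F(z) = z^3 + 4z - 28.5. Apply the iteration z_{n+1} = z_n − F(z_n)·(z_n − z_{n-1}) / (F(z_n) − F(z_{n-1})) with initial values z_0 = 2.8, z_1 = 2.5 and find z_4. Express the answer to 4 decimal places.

2.6214

F(2.8) = 4.652000, F(2.5) = -2.875000
z_2 = 2.500000 − (-2.875000)·(2.500000 − 2.800000) / (-2.875000 − 4.652000) = 2.500000 − (0.862500)/(-7.527000) = 2.614587
F(2.614587) = -0.168153
z_3 = 2.614587 − (-0.168153)·(2.614587 − 2.500000) / (-0.168153 − (-2.875000)) = 2.614587 − (-0.019268)/(2.706847) = 2.621706
F(2.621706) = 0.006702
z_4 = 2.621706 − 0.006702·(2.621706 − 2.614587) / (0.006702 − (-0.168153)) = 2.621706 − (0.000048)/(0.174855) = 2.621433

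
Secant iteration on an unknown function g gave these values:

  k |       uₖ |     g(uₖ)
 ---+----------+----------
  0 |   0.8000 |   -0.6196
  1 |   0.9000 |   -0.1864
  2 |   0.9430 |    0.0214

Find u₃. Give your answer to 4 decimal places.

u₃ = 0.9430 − 0.0214·(0.9430 − 0.9000) / (0.0214 − (-0.1864))
   = 0.9430 − (0.000920)/(0.207800) = 0.938572

0.9386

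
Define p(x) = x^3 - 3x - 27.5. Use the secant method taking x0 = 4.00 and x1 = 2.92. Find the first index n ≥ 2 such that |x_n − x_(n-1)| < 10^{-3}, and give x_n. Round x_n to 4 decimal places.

p(4.00) = 24.500000, p(2.92) = -11.362912
x2 = 2.920000 − (-11.362912)·(-1.080000)/(-35.862912) = 3.262190;  |Δ| = 0.342190
p(3.262190) = -2.570712
x3 = 3.262190 − (-2.570712)·(0.342190)/(8.792200) = 3.362242;  |Δ| = 0.100052
p(3.362242) = 0.422312
x4 = 3.362242 − 0.422312·(0.100052)/(2.993024) = 3.348125;  |Δ| = 0.014117
p(3.348125) = -0.012098
x5 = 3.348125 − (-0.012098)·(-0.014117)/(-0.434410) = 3.348518;  |Δ| = 0.000393
|x5 − x4| = 0.000393 < 10^{-3}

n = 5, x_n = 3.3485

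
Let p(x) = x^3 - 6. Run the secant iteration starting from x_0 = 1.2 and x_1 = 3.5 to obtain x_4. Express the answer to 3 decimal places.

p(1.2) = -4.27200, p(3.5) = 36.87500
x_2 = 3.50000 − 36.87500·(3.50000 − 1.20000) / (36.87500 − (-4.27200)) = 3.50000 − (84.81250)/(41.14700) = 1.43879
p(1.43879) = -3.02152
x_3 = 1.43879 − (-3.02152)·(1.43879 − 3.50000) / (-3.02152 − 36.87500) = 1.43879 − (6.22798)/(-39.89652) = 1.59490
p(1.59490) = -1.94307
x_4 = 1.59490 − (-1.94307)·(1.59490 − 1.43879) / (-1.94307 − (-3.02152)) = 1.59490 − (-0.30332)/(1.07845) = 1.87615

1.876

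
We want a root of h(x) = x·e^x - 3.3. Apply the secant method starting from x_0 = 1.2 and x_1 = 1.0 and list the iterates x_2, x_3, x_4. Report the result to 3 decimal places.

h(1.2) = 0.68414, h(1.0) = -0.58172
x_2 = 1.00000 − (-0.58172)·(1.00000 − 1.20000) / (-0.58172 − 0.68414) = 1.00000 − (0.11634)/(-1.26586) = 1.09191
h(1.09191) = -0.04616
x_3 = 1.09191 − (-0.04616)·(1.09191 − 1.00000) / (-0.04616 − (-0.58172)) = 1.09191 − (-0.00424)/(0.53556) = 1.09983
h(1.09983) = 0.00351
x_4 = 1.09983 − 0.00351·(1.09983 − 1.09191) / (0.00351 − (-0.04616)) = 1.09983 − (0.00003)/(0.04967) = 1.09927

1.092, 1.100, 1.099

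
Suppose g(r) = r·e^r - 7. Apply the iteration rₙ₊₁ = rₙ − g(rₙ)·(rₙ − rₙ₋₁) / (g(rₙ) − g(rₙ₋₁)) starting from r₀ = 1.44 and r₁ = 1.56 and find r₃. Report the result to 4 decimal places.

g(1.44) = -0.922198, g(1.56) = 0.423761
r₂ = 1.560000 − 0.423761·(1.560000 − 1.440000) / (0.423761 − (-0.922198)) = 1.560000 − (0.050851)/(1.345959) = 1.522219
g(1.522219) = -0.024608
r₃ = 1.522219 − (-0.024608)·(1.522219 − 1.560000) / (-0.024608 − 0.423761) = 1.522219 − (0.000930)/(-0.448369) = 1.524293

1.5243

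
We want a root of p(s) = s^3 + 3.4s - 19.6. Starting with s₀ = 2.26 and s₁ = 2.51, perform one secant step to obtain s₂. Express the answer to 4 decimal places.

p(2.26) = -0.372824, p(2.51) = 4.747251
s₂ = 2.510000 − 4.747251·(2.510000 − 2.260000) / (4.747251 − (-0.372824)) = 2.510000 − (1.186813)/(5.120075) = 2.278204

2.2782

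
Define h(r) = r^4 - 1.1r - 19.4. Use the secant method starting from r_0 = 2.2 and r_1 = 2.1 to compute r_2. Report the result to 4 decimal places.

h(2.2) = 1.605600, h(2.1) = -2.261900
r_2 = 2.100000 − (-2.261900)·(2.100000 − 2.200000) / (-2.261900 − 1.605600) = 2.100000 − (0.226190)/(-3.867500) = 2.158485

2.1585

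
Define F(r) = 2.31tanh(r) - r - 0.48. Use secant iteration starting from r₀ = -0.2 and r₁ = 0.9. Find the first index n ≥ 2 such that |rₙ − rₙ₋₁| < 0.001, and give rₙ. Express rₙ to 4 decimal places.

F(-0.2) = -0.735937, F(0.9) = 0.274648
r₂ = 0.900000 − 0.274648·(1.100000)/(1.010585) = 0.601052;  |Δ| = 0.298948
F(0.601052) = 0.161260
r₃ = 0.601052 − 0.161260·(-0.298948)/(-0.113388) = 0.175886;  |Δ| = 0.425166
F(0.175886) = -0.253728
r₄ = 0.175886 − (-0.253728)·(-0.425166)/(-0.414989) = 0.435836;  |Δ| = 0.259951
F(0.435836) = 0.031696
r₅ = 0.435836 − 0.031696·(0.259951)/(0.285425) = 0.406969;  |Δ| = 0.028867
F(0.406969) = 0.004451
r₆ = 0.406969 − 0.004451·(-0.028867)/(-0.027245) = 0.402253;  |Δ| = 0.004716
F(0.402253) = -0.000121
r₇ = 0.402253 − (-0.000121)·(-0.004716)/(-0.004572) = 0.402378;  |Δ| = 0.000125
|r₇ − r₆| = 0.000125 < 0.001

n = 7, rₙ = 0.4024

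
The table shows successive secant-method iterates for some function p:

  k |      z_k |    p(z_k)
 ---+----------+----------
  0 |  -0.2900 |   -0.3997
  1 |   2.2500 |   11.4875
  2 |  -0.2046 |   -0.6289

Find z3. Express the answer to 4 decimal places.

-0.0772

z3 = -0.2046 − (-0.6289)·(-0.2046 − 2.2500) / (-0.6289 − 11.4875)
   = -0.2046 − (1.543698)/(-12.116400) = -0.077194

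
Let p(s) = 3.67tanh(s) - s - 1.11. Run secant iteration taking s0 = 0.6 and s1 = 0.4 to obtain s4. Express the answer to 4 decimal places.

p(0.6) = 0.260972, p(0.4) = -0.115587
s2 = 0.400000 − (-0.115587)·(0.400000 − 0.600000) / (-0.115587 − 0.260972) = 0.400000 − (0.023117)/(-0.376559) = 0.461391
p(0.461391) = 0.011177
s3 = 0.461391 − 0.011177·(0.461391 − 0.400000) / (0.011177 − (-0.115587)) = 0.461391 − (0.000686)/(0.126764) = 0.455978
p(0.455978) = 0.000381
s4 = 0.455978 − 0.000381·(0.455978 − 0.461391) / (0.000381 − 0.011177) = 0.455978 − (-0.000002)/(-0.010796) = 0.455788

0.4558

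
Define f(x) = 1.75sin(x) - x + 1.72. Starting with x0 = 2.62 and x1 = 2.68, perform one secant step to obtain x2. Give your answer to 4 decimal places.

2.6090

f(2.62) = -0.028042, f(2.68) = -0.180594
x2 = 2.680000 − (-0.180594)·(2.680000 − 2.620000) / (-0.180594 − (-0.028042)) = 2.680000 − (-0.010836)/(-0.152552) = 2.608971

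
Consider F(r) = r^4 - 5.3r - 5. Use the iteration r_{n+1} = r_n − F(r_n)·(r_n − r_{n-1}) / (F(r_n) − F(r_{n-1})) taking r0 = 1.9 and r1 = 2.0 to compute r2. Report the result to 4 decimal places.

1.9836

F(1.9) = -2.037900, F(2.0) = 0.400000
r2 = 2.000000 − 0.400000·(2.000000 − 1.900000) / (0.400000 − (-2.037900)) = 2.000000 − (0.040000)/(2.437900) = 1.983592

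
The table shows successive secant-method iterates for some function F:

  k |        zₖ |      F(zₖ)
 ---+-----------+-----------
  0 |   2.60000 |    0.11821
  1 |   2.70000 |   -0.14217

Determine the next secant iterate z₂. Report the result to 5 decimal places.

2.64540

z₂ = 2.70000 − (-0.14217)·(2.70000 − 2.60000) / (-0.14217 − 0.11821)
   = 2.70000 − (-0.0142170)/(-0.2603800) = 2.6453990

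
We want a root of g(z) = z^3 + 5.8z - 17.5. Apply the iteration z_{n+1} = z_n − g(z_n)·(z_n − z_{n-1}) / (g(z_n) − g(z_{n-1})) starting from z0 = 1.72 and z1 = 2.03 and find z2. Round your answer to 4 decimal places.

1.8688

g(1.72) = -2.435552, g(2.03) = 2.639427
z2 = 2.030000 − 2.639427·(2.030000 − 1.720000) / (2.639427 − (-2.435552)) = 2.030000 − (0.818222)/(5.074979) = 1.868773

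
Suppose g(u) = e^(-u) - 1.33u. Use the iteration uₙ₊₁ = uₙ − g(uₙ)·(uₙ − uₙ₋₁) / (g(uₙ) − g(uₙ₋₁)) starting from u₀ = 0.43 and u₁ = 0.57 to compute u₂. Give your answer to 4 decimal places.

0.4706

g(0.43) = 0.078609, g(0.57) = -0.192575
u₂ = 0.570000 − (-0.192575)·(0.570000 − 0.430000) / (-0.192575 − 0.078609) = 0.570000 − (-0.026960)/(-0.271184) = 0.470582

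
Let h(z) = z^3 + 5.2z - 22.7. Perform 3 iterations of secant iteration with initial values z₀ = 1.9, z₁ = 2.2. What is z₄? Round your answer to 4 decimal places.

h(1.9) = -5.961000, h(2.2) = -0.612000
z₂ = 2.200000 − (-0.612000)·(2.200000 − 1.900000) / (-0.612000 − (-5.961000)) = 2.200000 − (-0.183600)/(5.349000) = 2.234324
h(2.234324) = 0.072689
z₃ = 2.234324 − 0.072689·(2.234324 − 2.200000) / (0.072689 − (-0.612000)) = 2.234324 − (0.002495)/(0.684689) = 2.230680
h(2.230680) = -0.000745
z₄ = 2.230680 − (-0.000745)·(2.230680 − 2.234324) / (-0.000745 − 0.072689) = 2.230680 − (0.000003)/(-0.073434) = 2.230717

2.2307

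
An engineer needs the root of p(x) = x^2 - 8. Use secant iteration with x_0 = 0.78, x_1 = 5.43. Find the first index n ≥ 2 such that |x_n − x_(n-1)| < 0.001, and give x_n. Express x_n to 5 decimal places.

p(0.78) = -7.3916000, p(5.43) = 21.4849000
x_2 = 5.4300000 − 21.4849000·(4.6500000)/(28.8765000) = 1.9702738;  |Δ| = 3.4597262
p(1.9702738) = -4.1180213
x_3 = 1.9702738 − (-4.1180213)·(-3.4597262)/(-25.6029213) = 2.5267425;  |Δ| = 0.5564688
p(2.5267425) = -1.6155722
x_4 = 2.5267425 − (-1.6155722)·(0.5564688)/(2.5024492) = 2.8859968;  |Δ| = 0.3592542
p(2.8859968) = 0.3289774
x_5 = 2.8859968 − 0.3289774·(0.3592542)/(1.9445495) = 2.8252184;  |Δ| = 0.0607784
p(2.8252184) = -0.0181409
x_6 = 2.8252184 − (-0.0181409)·(-0.0607784)/(-0.3471182) = 2.8283948;  |Δ| = 0.0031764
p(2.8283948) = -0.0001830
x_7 = 2.8283948 − (-0.0001830)·(0.0031764)/(0.0179579) = 2.8284271;  |Δ| = 0.0000324
|x_7 − x_6| = 0.0000324 < 0.001

n = 7, x_n = 2.82843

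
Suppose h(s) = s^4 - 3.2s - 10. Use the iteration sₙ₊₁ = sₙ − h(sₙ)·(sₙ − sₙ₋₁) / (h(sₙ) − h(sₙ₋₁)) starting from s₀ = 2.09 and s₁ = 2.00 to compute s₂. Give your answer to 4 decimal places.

2.0129

h(2.09) = 2.392298, h(2.00) = -0.400000
s₂ = 2.000000 − (-0.400000)·(2.000000 − 2.090000) / (-0.400000 − 2.392298) = 2.000000 − (0.036000)/(-2.792298) = 2.012893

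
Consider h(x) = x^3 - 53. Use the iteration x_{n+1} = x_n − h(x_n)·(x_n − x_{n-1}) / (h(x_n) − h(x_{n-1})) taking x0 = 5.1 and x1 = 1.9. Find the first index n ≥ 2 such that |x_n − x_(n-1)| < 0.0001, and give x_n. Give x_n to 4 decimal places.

h(5.1) = 79.651000, h(1.9) = -46.141000
x2 = 1.900000 − (-46.141000)·(-3.200000)/(-125.792000) = 3.073773;  |Δ| = 1.173773
h(3.073773) = -23.958757
x3 = 3.073773 − (-23.958757)·(1.173773)/(22.182243) = 4.341549;  |Δ| = 1.267777
h(4.341549) = 28.834085
x4 = 4.341549 − 28.834085·(1.267777)/(52.792843) = 3.649122;  |Δ| = 0.692427
h(3.649122) = -4.407939
x5 = 3.649122 − (-4.407939)·(-0.692427)/(-33.242024) = 3.740939;  |Δ| = 0.091817
h(3.740939) = -0.646952
x6 = 3.740939 − (-0.646952)·(0.091817)/(3.760987) = 3.756733;  |Δ| = 0.015794
h(3.756733) = 0.018945
x7 = 3.756733 − 0.018945·(0.015794)/(0.665898) = 3.756284;  |Δ| = 0.000449
h(3.756284) = -0.000078
x8 = 3.756284 − (-0.000078)·(-0.000449)/(-0.019023) = 3.756286;  |Δ| = 0.000002
|x8 − x7| = 0.000002 < 0.0001

n = 8, x_n = 3.7563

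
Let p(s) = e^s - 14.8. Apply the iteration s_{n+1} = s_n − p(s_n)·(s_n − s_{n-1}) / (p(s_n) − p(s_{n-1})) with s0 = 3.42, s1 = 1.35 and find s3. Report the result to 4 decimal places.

p(3.42) = 15.769415, p(1.35) = -10.942574
s2 = 1.350000 − (-10.942574)·(1.350000 − 3.420000) / (-10.942574 − 15.769415) = 1.350000 − (22.651129)/(-26.711989) = 2.197976
p(2.197976) = -5.793234
s3 = 2.197976 − (-5.793234)·(2.197976 − 1.350000) / (-5.793234 − (-10.942574)) = 2.197976 − (-4.912524)/(5.149341) = 3.151986

3.1520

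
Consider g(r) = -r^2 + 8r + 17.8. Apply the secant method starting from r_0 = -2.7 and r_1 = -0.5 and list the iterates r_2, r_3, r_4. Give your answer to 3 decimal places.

-1.710, -1.827, -1.814

g(-2.7) = -11.09000, g(-0.5) = 13.55000
r_2 = -0.50000 − 13.55000·(-0.50000 − (-2.70000)) / (13.55000 − (-11.09000)) = -0.50000 − (29.81000)/(24.64000) = -1.70982
g(-1.70982) = 1.19794
r_3 = -1.70982 − 1.19794·(-1.70982 − (-0.50000)) / (1.19794 − 13.55000) = -1.70982 − (-1.44929)/(-12.35206) = -1.82715
g(-1.82715) = -0.15572
r_4 = -1.82715 − (-0.15572)·(-1.82715 − (-1.70982)) / (-0.15572 − 1.19794) = -1.82715 − (0.01827)/(-1.35366) = -1.81366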